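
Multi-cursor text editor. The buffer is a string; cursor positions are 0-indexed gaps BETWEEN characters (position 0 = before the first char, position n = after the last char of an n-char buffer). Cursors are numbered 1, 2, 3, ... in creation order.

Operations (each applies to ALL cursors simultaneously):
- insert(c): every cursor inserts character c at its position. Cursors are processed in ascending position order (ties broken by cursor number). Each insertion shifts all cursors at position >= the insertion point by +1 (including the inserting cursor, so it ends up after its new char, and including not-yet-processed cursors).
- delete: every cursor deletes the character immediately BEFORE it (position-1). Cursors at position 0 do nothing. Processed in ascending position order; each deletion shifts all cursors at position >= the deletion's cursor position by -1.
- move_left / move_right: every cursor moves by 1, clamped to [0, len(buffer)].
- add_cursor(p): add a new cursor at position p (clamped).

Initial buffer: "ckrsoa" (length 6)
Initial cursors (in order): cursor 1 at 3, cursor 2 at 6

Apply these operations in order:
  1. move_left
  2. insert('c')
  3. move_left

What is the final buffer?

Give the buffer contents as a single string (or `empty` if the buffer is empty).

After op 1 (move_left): buffer="ckrsoa" (len 6), cursors c1@2 c2@5, authorship ......
After op 2 (insert('c')): buffer="ckcrsoca" (len 8), cursors c1@3 c2@7, authorship ..1...2.
After op 3 (move_left): buffer="ckcrsoca" (len 8), cursors c1@2 c2@6, authorship ..1...2.

Answer: ckcrsoca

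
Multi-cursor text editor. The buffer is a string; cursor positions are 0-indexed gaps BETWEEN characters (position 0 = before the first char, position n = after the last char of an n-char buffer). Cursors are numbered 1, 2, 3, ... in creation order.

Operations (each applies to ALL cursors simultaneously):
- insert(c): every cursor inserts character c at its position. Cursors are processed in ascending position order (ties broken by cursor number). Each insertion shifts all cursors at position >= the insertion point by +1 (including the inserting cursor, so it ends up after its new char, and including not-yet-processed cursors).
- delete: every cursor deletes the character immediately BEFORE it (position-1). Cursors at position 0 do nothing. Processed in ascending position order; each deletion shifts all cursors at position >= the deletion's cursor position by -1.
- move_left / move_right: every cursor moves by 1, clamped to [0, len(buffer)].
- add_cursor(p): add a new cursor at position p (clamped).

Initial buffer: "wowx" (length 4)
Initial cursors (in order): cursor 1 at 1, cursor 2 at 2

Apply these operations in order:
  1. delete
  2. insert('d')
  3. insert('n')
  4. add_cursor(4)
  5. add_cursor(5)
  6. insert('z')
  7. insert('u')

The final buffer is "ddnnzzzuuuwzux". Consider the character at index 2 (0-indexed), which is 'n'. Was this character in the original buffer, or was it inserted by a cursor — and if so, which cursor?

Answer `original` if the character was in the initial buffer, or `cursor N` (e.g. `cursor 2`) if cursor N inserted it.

After op 1 (delete): buffer="wx" (len 2), cursors c1@0 c2@0, authorship ..
After op 2 (insert('d')): buffer="ddwx" (len 4), cursors c1@2 c2@2, authorship 12..
After op 3 (insert('n')): buffer="ddnnwx" (len 6), cursors c1@4 c2@4, authorship 1212..
After op 4 (add_cursor(4)): buffer="ddnnwx" (len 6), cursors c1@4 c2@4 c3@4, authorship 1212..
After op 5 (add_cursor(5)): buffer="ddnnwx" (len 6), cursors c1@4 c2@4 c3@4 c4@5, authorship 1212..
After op 6 (insert('z')): buffer="ddnnzzzwzx" (len 10), cursors c1@7 c2@7 c3@7 c4@9, authorship 1212123.4.
After op 7 (insert('u')): buffer="ddnnzzzuuuwzux" (len 14), cursors c1@10 c2@10 c3@10 c4@13, authorship 1212123123.44.
Authorship (.=original, N=cursor N): 1 2 1 2 1 2 3 1 2 3 . 4 4 .
Index 2: author = 1

Answer: cursor 1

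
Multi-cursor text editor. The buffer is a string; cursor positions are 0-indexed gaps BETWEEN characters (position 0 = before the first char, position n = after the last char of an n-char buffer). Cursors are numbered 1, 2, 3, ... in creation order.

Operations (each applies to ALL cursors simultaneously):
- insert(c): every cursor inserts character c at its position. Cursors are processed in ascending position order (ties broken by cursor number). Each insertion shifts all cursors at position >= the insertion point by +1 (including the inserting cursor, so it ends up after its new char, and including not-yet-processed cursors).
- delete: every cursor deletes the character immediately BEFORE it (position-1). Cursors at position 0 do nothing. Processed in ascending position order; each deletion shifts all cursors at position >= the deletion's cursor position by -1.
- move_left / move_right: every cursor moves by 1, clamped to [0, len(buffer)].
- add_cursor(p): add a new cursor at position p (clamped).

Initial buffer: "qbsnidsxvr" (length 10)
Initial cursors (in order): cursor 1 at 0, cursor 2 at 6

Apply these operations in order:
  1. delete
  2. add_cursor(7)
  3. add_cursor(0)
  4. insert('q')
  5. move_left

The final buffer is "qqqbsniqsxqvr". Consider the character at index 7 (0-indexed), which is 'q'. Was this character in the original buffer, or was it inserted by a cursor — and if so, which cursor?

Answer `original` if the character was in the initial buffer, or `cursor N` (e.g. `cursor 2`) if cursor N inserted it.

After op 1 (delete): buffer="qbsnisxvr" (len 9), cursors c1@0 c2@5, authorship .........
After op 2 (add_cursor(7)): buffer="qbsnisxvr" (len 9), cursors c1@0 c2@5 c3@7, authorship .........
After op 3 (add_cursor(0)): buffer="qbsnisxvr" (len 9), cursors c1@0 c4@0 c2@5 c3@7, authorship .........
After op 4 (insert('q')): buffer="qqqbsniqsxqvr" (len 13), cursors c1@2 c4@2 c2@8 c3@11, authorship 14.....2..3..
After op 5 (move_left): buffer="qqqbsniqsxqvr" (len 13), cursors c1@1 c4@1 c2@7 c3@10, authorship 14.....2..3..
Authorship (.=original, N=cursor N): 1 4 . . . . . 2 . . 3 . .
Index 7: author = 2

Answer: cursor 2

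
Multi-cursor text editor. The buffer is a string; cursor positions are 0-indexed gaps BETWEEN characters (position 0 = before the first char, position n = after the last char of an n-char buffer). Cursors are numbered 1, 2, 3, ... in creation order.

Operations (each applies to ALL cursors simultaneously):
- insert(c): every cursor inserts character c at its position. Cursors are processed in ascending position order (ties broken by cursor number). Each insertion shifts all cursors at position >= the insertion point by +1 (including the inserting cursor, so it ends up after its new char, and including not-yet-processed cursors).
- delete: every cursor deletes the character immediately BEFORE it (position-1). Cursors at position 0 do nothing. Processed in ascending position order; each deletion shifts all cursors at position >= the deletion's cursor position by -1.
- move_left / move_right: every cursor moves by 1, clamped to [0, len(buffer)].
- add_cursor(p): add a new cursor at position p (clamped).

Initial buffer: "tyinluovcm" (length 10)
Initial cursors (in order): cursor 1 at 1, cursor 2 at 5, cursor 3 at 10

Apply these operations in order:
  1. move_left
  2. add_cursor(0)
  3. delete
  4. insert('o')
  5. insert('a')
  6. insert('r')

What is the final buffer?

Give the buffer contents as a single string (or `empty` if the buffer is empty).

Answer: ooaarrtyioarluovoarm

Derivation:
After op 1 (move_left): buffer="tyinluovcm" (len 10), cursors c1@0 c2@4 c3@9, authorship ..........
After op 2 (add_cursor(0)): buffer="tyinluovcm" (len 10), cursors c1@0 c4@0 c2@4 c3@9, authorship ..........
After op 3 (delete): buffer="tyiluovm" (len 8), cursors c1@0 c4@0 c2@3 c3@7, authorship ........
After op 4 (insert('o')): buffer="ootyioluovom" (len 12), cursors c1@2 c4@2 c2@6 c3@11, authorship 14...2....3.
After op 5 (insert('a')): buffer="ooaatyioaluovoam" (len 16), cursors c1@4 c4@4 c2@9 c3@15, authorship 1414...22....33.
After op 6 (insert('r')): buffer="ooaarrtyioarluovoarm" (len 20), cursors c1@6 c4@6 c2@12 c3@19, authorship 141414...222....333.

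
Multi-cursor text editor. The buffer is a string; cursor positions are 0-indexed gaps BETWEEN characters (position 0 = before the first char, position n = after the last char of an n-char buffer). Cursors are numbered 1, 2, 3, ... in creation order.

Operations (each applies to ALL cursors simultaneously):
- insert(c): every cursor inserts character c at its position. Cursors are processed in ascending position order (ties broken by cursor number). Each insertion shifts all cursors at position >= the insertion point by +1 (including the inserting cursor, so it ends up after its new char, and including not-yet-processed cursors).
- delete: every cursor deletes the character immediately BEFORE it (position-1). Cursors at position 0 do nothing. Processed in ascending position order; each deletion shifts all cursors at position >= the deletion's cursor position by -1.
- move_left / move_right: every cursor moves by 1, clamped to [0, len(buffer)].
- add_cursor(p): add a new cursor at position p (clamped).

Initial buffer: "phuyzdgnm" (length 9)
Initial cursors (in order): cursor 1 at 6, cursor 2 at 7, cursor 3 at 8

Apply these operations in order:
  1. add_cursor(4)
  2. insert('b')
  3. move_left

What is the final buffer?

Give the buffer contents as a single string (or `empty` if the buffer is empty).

Answer: phuybzdbgbnbm

Derivation:
After op 1 (add_cursor(4)): buffer="phuyzdgnm" (len 9), cursors c4@4 c1@6 c2@7 c3@8, authorship .........
After op 2 (insert('b')): buffer="phuybzdbgbnbm" (len 13), cursors c4@5 c1@8 c2@10 c3@12, authorship ....4..1.2.3.
After op 3 (move_left): buffer="phuybzdbgbnbm" (len 13), cursors c4@4 c1@7 c2@9 c3@11, authorship ....4..1.2.3.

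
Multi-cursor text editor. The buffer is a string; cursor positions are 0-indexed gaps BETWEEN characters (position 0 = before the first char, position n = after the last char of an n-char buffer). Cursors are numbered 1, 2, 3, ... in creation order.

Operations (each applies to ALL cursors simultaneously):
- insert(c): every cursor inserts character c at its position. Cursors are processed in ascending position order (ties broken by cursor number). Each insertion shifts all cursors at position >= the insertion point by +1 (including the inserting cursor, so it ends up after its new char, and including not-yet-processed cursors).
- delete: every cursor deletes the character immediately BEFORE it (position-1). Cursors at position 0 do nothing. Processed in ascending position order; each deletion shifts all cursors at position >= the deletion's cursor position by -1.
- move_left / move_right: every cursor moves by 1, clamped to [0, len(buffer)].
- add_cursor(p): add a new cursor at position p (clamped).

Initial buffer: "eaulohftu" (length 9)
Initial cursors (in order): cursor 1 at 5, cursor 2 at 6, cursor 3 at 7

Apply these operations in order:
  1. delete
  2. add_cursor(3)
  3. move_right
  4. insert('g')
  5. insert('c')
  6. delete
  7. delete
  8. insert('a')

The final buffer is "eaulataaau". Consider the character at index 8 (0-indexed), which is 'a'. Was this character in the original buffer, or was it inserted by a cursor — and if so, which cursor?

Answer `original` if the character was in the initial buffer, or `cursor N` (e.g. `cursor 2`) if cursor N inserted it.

Answer: cursor 3

Derivation:
After op 1 (delete): buffer="eaultu" (len 6), cursors c1@4 c2@4 c3@4, authorship ......
After op 2 (add_cursor(3)): buffer="eaultu" (len 6), cursors c4@3 c1@4 c2@4 c3@4, authorship ......
After op 3 (move_right): buffer="eaultu" (len 6), cursors c4@4 c1@5 c2@5 c3@5, authorship ......
After op 4 (insert('g')): buffer="eaulgtgggu" (len 10), cursors c4@5 c1@9 c2@9 c3@9, authorship ....4.123.
After op 5 (insert('c')): buffer="eaulgctgggcccu" (len 14), cursors c4@6 c1@13 c2@13 c3@13, authorship ....44.123123.
After op 6 (delete): buffer="eaulgtgggu" (len 10), cursors c4@5 c1@9 c2@9 c3@9, authorship ....4.123.
After op 7 (delete): buffer="eaultu" (len 6), cursors c4@4 c1@5 c2@5 c3@5, authorship ......
After op 8 (insert('a')): buffer="eaulataaau" (len 10), cursors c4@5 c1@9 c2@9 c3@9, authorship ....4.123.
Authorship (.=original, N=cursor N): . . . . 4 . 1 2 3 .
Index 8: author = 3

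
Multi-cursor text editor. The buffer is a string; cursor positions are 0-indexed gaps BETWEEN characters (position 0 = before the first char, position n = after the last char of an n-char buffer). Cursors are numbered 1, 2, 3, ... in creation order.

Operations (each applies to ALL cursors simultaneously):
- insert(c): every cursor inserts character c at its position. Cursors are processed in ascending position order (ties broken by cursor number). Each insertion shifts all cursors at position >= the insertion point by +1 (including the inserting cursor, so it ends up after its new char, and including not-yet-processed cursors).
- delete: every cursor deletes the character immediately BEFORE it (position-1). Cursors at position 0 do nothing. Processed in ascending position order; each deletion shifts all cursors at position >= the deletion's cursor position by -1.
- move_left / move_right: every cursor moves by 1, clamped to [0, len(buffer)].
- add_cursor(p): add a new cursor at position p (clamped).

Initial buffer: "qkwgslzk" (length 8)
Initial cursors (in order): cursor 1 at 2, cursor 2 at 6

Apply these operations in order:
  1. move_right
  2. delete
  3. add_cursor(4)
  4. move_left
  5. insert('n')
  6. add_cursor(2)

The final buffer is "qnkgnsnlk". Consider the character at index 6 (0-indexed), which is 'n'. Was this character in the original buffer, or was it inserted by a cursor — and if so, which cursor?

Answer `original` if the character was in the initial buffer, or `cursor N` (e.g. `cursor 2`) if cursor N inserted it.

After op 1 (move_right): buffer="qkwgslzk" (len 8), cursors c1@3 c2@7, authorship ........
After op 2 (delete): buffer="qkgslk" (len 6), cursors c1@2 c2@5, authorship ......
After op 3 (add_cursor(4)): buffer="qkgslk" (len 6), cursors c1@2 c3@4 c2@5, authorship ......
After op 4 (move_left): buffer="qkgslk" (len 6), cursors c1@1 c3@3 c2@4, authorship ......
After op 5 (insert('n')): buffer="qnkgnsnlk" (len 9), cursors c1@2 c3@5 c2@7, authorship .1..3.2..
After op 6 (add_cursor(2)): buffer="qnkgnsnlk" (len 9), cursors c1@2 c4@2 c3@5 c2@7, authorship .1..3.2..
Authorship (.=original, N=cursor N): . 1 . . 3 . 2 . .
Index 6: author = 2

Answer: cursor 2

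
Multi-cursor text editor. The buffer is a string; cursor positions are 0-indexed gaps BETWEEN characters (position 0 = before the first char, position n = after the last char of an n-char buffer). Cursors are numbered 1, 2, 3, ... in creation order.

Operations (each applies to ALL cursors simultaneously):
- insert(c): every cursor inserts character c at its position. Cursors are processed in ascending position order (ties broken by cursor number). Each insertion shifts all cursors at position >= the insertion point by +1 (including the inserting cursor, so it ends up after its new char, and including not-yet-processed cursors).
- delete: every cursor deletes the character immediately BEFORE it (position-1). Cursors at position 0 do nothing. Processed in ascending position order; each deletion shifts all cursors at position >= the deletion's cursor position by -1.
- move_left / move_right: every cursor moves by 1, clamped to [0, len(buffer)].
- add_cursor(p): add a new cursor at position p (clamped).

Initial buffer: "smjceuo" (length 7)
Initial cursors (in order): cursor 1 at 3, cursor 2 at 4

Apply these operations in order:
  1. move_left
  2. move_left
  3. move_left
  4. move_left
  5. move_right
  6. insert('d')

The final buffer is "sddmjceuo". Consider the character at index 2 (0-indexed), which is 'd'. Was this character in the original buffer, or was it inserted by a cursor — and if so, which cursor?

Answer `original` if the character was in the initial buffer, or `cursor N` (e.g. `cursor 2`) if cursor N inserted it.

Answer: cursor 2

Derivation:
After op 1 (move_left): buffer="smjceuo" (len 7), cursors c1@2 c2@3, authorship .......
After op 2 (move_left): buffer="smjceuo" (len 7), cursors c1@1 c2@2, authorship .......
After op 3 (move_left): buffer="smjceuo" (len 7), cursors c1@0 c2@1, authorship .......
After op 4 (move_left): buffer="smjceuo" (len 7), cursors c1@0 c2@0, authorship .......
After op 5 (move_right): buffer="smjceuo" (len 7), cursors c1@1 c2@1, authorship .......
After op 6 (insert('d')): buffer="sddmjceuo" (len 9), cursors c1@3 c2@3, authorship .12......
Authorship (.=original, N=cursor N): . 1 2 . . . . . .
Index 2: author = 2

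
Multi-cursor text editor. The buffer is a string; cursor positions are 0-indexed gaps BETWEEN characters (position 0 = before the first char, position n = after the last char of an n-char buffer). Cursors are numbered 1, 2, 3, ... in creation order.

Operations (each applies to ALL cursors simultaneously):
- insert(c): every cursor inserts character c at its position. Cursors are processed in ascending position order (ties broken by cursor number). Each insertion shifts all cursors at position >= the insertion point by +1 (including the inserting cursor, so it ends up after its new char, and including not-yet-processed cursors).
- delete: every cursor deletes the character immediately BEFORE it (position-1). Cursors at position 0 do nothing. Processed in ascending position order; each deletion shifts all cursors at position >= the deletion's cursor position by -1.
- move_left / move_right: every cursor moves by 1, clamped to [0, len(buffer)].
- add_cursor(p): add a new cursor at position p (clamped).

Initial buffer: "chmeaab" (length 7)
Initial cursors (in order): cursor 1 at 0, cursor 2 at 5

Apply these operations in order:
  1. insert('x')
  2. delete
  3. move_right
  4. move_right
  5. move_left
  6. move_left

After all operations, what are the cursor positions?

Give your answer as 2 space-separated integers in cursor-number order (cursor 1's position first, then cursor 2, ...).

Answer: 0 5

Derivation:
After op 1 (insert('x')): buffer="xchmeaxab" (len 9), cursors c1@1 c2@7, authorship 1.....2..
After op 2 (delete): buffer="chmeaab" (len 7), cursors c1@0 c2@5, authorship .......
After op 3 (move_right): buffer="chmeaab" (len 7), cursors c1@1 c2@6, authorship .......
After op 4 (move_right): buffer="chmeaab" (len 7), cursors c1@2 c2@7, authorship .......
After op 5 (move_left): buffer="chmeaab" (len 7), cursors c1@1 c2@6, authorship .......
After op 6 (move_left): buffer="chmeaab" (len 7), cursors c1@0 c2@5, authorship .......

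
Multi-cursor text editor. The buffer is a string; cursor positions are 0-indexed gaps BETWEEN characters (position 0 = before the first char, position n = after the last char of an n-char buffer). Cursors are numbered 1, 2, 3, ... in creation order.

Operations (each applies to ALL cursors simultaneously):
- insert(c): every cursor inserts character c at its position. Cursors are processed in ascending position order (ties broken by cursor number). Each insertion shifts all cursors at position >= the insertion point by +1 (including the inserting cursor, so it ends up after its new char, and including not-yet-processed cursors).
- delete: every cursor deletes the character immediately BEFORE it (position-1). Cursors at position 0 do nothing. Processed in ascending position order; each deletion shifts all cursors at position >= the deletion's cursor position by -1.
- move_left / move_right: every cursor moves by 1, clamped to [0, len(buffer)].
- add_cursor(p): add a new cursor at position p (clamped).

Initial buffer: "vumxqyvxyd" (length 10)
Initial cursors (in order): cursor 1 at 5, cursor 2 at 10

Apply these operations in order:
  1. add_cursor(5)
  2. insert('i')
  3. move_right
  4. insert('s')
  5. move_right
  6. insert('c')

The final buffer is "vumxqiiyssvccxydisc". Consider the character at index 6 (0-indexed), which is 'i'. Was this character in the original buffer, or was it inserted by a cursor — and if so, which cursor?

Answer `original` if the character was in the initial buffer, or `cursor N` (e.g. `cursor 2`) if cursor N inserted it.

Answer: cursor 3

Derivation:
After op 1 (add_cursor(5)): buffer="vumxqyvxyd" (len 10), cursors c1@5 c3@5 c2@10, authorship ..........
After op 2 (insert('i')): buffer="vumxqiiyvxydi" (len 13), cursors c1@7 c3@7 c2@13, authorship .....13.....2
After op 3 (move_right): buffer="vumxqiiyvxydi" (len 13), cursors c1@8 c3@8 c2@13, authorship .....13.....2
After op 4 (insert('s')): buffer="vumxqiiyssvxydis" (len 16), cursors c1@10 c3@10 c2@16, authorship .....13.13....22
After op 5 (move_right): buffer="vumxqiiyssvxydis" (len 16), cursors c1@11 c3@11 c2@16, authorship .....13.13....22
After op 6 (insert('c')): buffer="vumxqiiyssvccxydisc" (len 19), cursors c1@13 c3@13 c2@19, authorship .....13.13.13...222
Authorship (.=original, N=cursor N): . . . . . 1 3 . 1 3 . 1 3 . . . 2 2 2
Index 6: author = 3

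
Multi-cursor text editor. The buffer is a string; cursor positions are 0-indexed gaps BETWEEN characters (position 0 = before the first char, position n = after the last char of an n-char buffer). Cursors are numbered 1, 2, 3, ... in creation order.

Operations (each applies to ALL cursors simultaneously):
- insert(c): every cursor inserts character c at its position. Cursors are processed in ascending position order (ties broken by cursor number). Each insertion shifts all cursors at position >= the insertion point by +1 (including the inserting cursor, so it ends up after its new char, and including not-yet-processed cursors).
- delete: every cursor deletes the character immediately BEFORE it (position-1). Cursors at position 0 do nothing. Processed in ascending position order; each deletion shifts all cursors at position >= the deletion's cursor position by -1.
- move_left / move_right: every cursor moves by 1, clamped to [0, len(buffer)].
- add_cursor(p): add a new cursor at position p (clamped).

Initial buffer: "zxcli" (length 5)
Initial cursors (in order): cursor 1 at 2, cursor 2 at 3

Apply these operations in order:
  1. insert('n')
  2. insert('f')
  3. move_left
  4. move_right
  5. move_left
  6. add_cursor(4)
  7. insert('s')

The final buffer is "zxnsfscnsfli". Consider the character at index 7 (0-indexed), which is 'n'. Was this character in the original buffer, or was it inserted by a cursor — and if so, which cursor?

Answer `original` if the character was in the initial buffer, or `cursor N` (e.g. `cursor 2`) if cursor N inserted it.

Answer: cursor 2

Derivation:
After op 1 (insert('n')): buffer="zxncnli" (len 7), cursors c1@3 c2@5, authorship ..1.2..
After op 2 (insert('f')): buffer="zxnfcnfli" (len 9), cursors c1@4 c2@7, authorship ..11.22..
After op 3 (move_left): buffer="zxnfcnfli" (len 9), cursors c1@3 c2@6, authorship ..11.22..
After op 4 (move_right): buffer="zxnfcnfli" (len 9), cursors c1@4 c2@7, authorship ..11.22..
After op 5 (move_left): buffer="zxnfcnfli" (len 9), cursors c1@3 c2@6, authorship ..11.22..
After op 6 (add_cursor(4)): buffer="zxnfcnfli" (len 9), cursors c1@3 c3@4 c2@6, authorship ..11.22..
After op 7 (insert('s')): buffer="zxnsfscnsfli" (len 12), cursors c1@4 c3@6 c2@9, authorship ..1113.222..
Authorship (.=original, N=cursor N): . . 1 1 1 3 . 2 2 2 . .
Index 7: author = 2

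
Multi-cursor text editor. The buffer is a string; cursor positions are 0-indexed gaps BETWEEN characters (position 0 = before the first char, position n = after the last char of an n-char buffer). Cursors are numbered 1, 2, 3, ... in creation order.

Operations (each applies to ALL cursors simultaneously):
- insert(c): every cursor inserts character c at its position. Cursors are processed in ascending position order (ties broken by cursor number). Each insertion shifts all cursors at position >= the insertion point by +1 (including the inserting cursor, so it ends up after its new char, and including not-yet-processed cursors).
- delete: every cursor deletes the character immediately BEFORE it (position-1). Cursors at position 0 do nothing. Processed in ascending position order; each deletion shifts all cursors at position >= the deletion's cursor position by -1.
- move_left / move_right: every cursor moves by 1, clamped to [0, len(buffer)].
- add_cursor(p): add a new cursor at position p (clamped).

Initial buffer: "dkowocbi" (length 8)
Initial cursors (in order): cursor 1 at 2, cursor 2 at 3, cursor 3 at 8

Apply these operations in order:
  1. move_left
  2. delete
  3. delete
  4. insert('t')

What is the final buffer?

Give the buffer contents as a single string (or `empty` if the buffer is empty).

Answer: ttowoti

Derivation:
After op 1 (move_left): buffer="dkowocbi" (len 8), cursors c1@1 c2@2 c3@7, authorship ........
After op 2 (delete): buffer="owoci" (len 5), cursors c1@0 c2@0 c3@4, authorship .....
After op 3 (delete): buffer="owoi" (len 4), cursors c1@0 c2@0 c3@3, authorship ....
After op 4 (insert('t')): buffer="ttowoti" (len 7), cursors c1@2 c2@2 c3@6, authorship 12...3.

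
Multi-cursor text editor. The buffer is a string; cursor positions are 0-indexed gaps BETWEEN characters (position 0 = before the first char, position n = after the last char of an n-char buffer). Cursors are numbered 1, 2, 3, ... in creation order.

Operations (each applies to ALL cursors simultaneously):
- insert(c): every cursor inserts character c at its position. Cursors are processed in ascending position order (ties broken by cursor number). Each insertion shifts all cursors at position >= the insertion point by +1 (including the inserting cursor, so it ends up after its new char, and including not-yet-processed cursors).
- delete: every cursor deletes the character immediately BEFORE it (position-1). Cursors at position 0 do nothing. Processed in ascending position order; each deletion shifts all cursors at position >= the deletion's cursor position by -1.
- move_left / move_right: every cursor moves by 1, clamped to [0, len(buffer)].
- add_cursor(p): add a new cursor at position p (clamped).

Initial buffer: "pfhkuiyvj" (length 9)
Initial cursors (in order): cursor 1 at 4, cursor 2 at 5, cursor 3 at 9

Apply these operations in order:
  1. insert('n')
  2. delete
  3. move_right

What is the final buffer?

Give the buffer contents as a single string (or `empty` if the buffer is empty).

After op 1 (insert('n')): buffer="pfhknuniyvjn" (len 12), cursors c1@5 c2@7 c3@12, authorship ....1.2....3
After op 2 (delete): buffer="pfhkuiyvj" (len 9), cursors c1@4 c2@5 c3@9, authorship .........
After op 3 (move_right): buffer="pfhkuiyvj" (len 9), cursors c1@5 c2@6 c3@9, authorship .........

Answer: pfhkuiyvj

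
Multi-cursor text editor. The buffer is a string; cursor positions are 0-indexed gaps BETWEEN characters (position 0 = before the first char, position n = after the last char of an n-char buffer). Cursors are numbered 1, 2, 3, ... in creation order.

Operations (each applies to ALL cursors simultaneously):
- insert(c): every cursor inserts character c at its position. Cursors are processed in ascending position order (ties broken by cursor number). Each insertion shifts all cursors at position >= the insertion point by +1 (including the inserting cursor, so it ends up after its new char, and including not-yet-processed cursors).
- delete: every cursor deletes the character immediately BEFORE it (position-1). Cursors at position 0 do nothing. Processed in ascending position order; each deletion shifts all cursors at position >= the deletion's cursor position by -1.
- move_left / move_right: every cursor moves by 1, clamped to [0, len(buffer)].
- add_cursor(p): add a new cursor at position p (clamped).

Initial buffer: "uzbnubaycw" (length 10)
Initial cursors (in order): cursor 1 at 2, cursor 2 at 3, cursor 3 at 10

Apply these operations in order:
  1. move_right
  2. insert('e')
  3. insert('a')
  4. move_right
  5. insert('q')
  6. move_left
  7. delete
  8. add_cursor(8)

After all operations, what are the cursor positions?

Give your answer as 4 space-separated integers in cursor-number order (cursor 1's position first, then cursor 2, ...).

Answer: 5 8 15 8

Derivation:
After op 1 (move_right): buffer="uzbnubaycw" (len 10), cursors c1@3 c2@4 c3@10, authorship ..........
After op 2 (insert('e')): buffer="uzbeneubaycwe" (len 13), cursors c1@4 c2@6 c3@13, authorship ...1.2......3
After op 3 (insert('a')): buffer="uzbeaneaubaycwea" (len 16), cursors c1@5 c2@8 c3@16, authorship ...11.22......33
After op 4 (move_right): buffer="uzbeaneaubaycwea" (len 16), cursors c1@6 c2@9 c3@16, authorship ...11.22......33
After op 5 (insert('q')): buffer="uzbeanqeauqbaycweaq" (len 19), cursors c1@7 c2@11 c3@19, authorship ...11.122.2.....333
After op 6 (move_left): buffer="uzbeanqeauqbaycweaq" (len 19), cursors c1@6 c2@10 c3@18, authorship ...11.122.2.....333
After op 7 (delete): buffer="uzbeaqeaqbaycweq" (len 16), cursors c1@5 c2@8 c3@15, authorship ...111222.....33
After op 8 (add_cursor(8)): buffer="uzbeaqeaqbaycweq" (len 16), cursors c1@5 c2@8 c4@8 c3@15, authorship ...111222.....33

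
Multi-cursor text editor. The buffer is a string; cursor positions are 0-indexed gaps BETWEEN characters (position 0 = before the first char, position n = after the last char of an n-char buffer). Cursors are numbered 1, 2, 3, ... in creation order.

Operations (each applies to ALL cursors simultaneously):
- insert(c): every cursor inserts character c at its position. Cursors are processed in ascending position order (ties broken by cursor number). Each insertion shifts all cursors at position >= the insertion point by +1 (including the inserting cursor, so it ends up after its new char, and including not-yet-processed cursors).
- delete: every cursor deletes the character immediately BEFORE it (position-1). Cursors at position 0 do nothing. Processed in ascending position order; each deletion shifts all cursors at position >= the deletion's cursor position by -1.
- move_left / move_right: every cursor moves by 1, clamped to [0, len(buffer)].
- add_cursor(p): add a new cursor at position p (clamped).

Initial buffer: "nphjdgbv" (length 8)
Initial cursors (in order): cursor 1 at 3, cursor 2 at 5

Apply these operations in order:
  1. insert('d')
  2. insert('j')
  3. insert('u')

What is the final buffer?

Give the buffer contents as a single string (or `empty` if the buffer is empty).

Answer: nphdjujddjugbv

Derivation:
After op 1 (insert('d')): buffer="nphdjddgbv" (len 10), cursors c1@4 c2@7, authorship ...1..2...
After op 2 (insert('j')): buffer="nphdjjddjgbv" (len 12), cursors c1@5 c2@9, authorship ...11..22...
After op 3 (insert('u')): buffer="nphdjujddjugbv" (len 14), cursors c1@6 c2@11, authorship ...111..222...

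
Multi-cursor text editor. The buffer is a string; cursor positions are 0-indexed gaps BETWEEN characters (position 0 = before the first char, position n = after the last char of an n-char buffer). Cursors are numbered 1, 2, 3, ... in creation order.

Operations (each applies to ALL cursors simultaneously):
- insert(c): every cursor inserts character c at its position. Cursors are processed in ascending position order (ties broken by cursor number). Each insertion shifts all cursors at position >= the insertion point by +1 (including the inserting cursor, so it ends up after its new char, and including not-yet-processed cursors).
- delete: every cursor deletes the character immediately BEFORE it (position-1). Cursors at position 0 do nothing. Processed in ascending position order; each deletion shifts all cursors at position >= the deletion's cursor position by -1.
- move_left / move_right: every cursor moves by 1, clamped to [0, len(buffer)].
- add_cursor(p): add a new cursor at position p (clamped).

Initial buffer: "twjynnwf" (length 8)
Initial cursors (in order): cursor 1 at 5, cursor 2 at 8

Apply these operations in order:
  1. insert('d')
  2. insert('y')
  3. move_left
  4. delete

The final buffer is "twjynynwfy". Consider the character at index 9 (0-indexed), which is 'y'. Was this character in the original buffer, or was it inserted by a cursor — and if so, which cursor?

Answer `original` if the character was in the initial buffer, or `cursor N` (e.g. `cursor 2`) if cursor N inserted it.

Answer: cursor 2

Derivation:
After op 1 (insert('d')): buffer="twjyndnwfd" (len 10), cursors c1@6 c2@10, authorship .....1...2
After op 2 (insert('y')): buffer="twjyndynwfdy" (len 12), cursors c1@7 c2@12, authorship .....11...22
After op 3 (move_left): buffer="twjyndynwfdy" (len 12), cursors c1@6 c2@11, authorship .....11...22
After op 4 (delete): buffer="twjynynwfy" (len 10), cursors c1@5 c2@9, authorship .....1...2
Authorship (.=original, N=cursor N): . . . . . 1 . . . 2
Index 9: author = 2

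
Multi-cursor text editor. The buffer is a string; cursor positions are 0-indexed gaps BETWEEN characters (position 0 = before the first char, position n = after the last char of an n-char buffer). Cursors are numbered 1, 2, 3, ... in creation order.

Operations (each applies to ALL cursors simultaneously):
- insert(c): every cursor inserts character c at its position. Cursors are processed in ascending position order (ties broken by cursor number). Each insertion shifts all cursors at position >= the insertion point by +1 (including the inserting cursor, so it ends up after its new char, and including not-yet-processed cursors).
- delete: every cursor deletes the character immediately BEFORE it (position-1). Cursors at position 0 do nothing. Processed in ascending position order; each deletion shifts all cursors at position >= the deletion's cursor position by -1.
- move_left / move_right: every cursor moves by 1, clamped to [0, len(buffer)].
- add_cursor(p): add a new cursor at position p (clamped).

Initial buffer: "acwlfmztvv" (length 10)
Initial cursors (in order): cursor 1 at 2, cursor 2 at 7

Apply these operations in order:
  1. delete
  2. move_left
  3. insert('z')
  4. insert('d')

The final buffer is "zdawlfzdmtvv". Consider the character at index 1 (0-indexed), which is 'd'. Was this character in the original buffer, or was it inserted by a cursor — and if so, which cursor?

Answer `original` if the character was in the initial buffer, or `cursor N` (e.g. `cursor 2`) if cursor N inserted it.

Answer: cursor 1

Derivation:
After op 1 (delete): buffer="awlfmtvv" (len 8), cursors c1@1 c2@5, authorship ........
After op 2 (move_left): buffer="awlfmtvv" (len 8), cursors c1@0 c2@4, authorship ........
After op 3 (insert('z')): buffer="zawlfzmtvv" (len 10), cursors c1@1 c2@6, authorship 1....2....
After op 4 (insert('d')): buffer="zdawlfzdmtvv" (len 12), cursors c1@2 c2@8, authorship 11....22....
Authorship (.=original, N=cursor N): 1 1 . . . . 2 2 . . . .
Index 1: author = 1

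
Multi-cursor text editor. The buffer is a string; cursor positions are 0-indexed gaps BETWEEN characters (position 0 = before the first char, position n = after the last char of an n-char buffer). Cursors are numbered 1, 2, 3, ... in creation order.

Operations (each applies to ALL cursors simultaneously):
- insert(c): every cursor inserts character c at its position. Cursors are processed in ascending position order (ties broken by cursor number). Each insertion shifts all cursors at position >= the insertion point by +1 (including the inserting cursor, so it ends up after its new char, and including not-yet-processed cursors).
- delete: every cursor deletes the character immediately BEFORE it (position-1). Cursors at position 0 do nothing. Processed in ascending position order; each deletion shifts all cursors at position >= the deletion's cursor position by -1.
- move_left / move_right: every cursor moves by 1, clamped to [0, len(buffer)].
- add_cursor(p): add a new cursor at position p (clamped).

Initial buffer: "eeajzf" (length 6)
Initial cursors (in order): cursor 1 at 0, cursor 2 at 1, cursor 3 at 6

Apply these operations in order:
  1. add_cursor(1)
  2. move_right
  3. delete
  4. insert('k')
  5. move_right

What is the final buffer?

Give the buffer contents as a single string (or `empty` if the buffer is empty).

Answer: kkkajzk

Derivation:
After op 1 (add_cursor(1)): buffer="eeajzf" (len 6), cursors c1@0 c2@1 c4@1 c3@6, authorship ......
After op 2 (move_right): buffer="eeajzf" (len 6), cursors c1@1 c2@2 c4@2 c3@6, authorship ......
After op 3 (delete): buffer="ajz" (len 3), cursors c1@0 c2@0 c4@0 c3@3, authorship ...
After op 4 (insert('k')): buffer="kkkajzk" (len 7), cursors c1@3 c2@3 c4@3 c3@7, authorship 124...3
After op 5 (move_right): buffer="kkkajzk" (len 7), cursors c1@4 c2@4 c4@4 c3@7, authorship 124...3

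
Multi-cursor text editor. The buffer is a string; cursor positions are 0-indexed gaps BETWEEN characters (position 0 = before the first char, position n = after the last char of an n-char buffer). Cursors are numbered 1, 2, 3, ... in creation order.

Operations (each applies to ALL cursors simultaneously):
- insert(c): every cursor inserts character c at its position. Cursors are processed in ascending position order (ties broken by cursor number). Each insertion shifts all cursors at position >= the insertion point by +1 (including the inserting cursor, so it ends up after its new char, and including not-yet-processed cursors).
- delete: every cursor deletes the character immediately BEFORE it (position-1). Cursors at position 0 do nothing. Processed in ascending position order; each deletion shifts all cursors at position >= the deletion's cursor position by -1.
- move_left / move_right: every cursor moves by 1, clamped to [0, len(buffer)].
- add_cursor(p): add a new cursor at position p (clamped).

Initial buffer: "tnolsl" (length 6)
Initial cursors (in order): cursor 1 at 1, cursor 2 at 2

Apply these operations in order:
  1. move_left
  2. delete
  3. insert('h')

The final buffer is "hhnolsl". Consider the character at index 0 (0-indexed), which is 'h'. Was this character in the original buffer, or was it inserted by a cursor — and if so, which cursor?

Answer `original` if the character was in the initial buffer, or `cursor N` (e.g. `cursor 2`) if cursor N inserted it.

Answer: cursor 1

Derivation:
After op 1 (move_left): buffer="tnolsl" (len 6), cursors c1@0 c2@1, authorship ......
After op 2 (delete): buffer="nolsl" (len 5), cursors c1@0 c2@0, authorship .....
After op 3 (insert('h')): buffer="hhnolsl" (len 7), cursors c1@2 c2@2, authorship 12.....
Authorship (.=original, N=cursor N): 1 2 . . . . .
Index 0: author = 1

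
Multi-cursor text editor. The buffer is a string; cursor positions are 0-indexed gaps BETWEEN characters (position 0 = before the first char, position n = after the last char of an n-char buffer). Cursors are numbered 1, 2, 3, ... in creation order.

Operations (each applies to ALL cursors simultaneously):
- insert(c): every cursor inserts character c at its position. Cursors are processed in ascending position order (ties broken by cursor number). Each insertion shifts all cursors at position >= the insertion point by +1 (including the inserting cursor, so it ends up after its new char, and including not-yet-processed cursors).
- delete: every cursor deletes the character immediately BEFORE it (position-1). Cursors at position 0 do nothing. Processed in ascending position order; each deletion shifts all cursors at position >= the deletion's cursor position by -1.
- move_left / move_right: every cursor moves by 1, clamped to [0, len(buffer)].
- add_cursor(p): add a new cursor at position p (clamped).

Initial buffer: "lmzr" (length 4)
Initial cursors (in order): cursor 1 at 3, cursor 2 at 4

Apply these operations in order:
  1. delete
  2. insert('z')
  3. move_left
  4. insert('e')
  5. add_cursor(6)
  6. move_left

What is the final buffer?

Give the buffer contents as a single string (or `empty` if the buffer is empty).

After op 1 (delete): buffer="lm" (len 2), cursors c1@2 c2@2, authorship ..
After op 2 (insert('z')): buffer="lmzz" (len 4), cursors c1@4 c2@4, authorship ..12
After op 3 (move_left): buffer="lmzz" (len 4), cursors c1@3 c2@3, authorship ..12
After op 4 (insert('e')): buffer="lmzeez" (len 6), cursors c1@5 c2@5, authorship ..1122
After op 5 (add_cursor(6)): buffer="lmzeez" (len 6), cursors c1@5 c2@5 c3@6, authorship ..1122
After op 6 (move_left): buffer="lmzeez" (len 6), cursors c1@4 c2@4 c3@5, authorship ..1122

Answer: lmzeez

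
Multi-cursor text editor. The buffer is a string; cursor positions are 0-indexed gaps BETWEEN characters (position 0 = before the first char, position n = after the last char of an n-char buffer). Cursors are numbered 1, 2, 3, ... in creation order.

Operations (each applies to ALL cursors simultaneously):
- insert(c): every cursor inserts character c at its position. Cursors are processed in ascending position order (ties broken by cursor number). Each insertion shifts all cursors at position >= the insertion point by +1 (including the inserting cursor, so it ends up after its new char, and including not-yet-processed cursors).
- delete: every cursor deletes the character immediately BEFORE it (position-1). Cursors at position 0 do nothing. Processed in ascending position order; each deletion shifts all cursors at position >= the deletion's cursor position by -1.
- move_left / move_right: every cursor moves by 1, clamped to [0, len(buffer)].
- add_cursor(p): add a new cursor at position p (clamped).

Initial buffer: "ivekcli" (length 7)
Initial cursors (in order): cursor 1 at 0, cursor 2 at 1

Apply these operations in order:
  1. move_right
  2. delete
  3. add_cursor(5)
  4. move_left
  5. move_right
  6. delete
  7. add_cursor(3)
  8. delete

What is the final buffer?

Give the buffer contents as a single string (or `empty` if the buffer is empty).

Answer: k

Derivation:
After op 1 (move_right): buffer="ivekcli" (len 7), cursors c1@1 c2@2, authorship .......
After op 2 (delete): buffer="ekcli" (len 5), cursors c1@0 c2@0, authorship .....
After op 3 (add_cursor(5)): buffer="ekcli" (len 5), cursors c1@0 c2@0 c3@5, authorship .....
After op 4 (move_left): buffer="ekcli" (len 5), cursors c1@0 c2@0 c3@4, authorship .....
After op 5 (move_right): buffer="ekcli" (len 5), cursors c1@1 c2@1 c3@5, authorship .....
After op 6 (delete): buffer="kcl" (len 3), cursors c1@0 c2@0 c3@3, authorship ...
After op 7 (add_cursor(3)): buffer="kcl" (len 3), cursors c1@0 c2@0 c3@3 c4@3, authorship ...
After op 8 (delete): buffer="k" (len 1), cursors c1@0 c2@0 c3@1 c4@1, authorship .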